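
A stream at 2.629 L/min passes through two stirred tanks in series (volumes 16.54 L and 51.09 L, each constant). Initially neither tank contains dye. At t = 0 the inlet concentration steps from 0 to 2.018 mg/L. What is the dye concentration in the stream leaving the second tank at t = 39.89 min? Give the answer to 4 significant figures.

Each tank obeys Vᵢ dCᵢ/dt = Q(Cᵢ₋₁ − Cᵢ), so τᵢ = Vᵢ/Q.
τ₁ = 16.54/2.629 = 6.29137 min; τ₂ = 51.09/2.629 = 19.4332 min.
Tank 1: C₁ = C_in(1 − e^(−t/τ₁)). Tank 2 (τ₁ ≠ τ₂): C₂ = C_in[1 − (τ₁ e^(−t/τ₁) − τ₂ e^(−t/τ₂))/(τ₁ − τ₂)].
At t = 39.89: e^(−t/τ₁) = 0.00176353, e^(−t/τ₂) = 0.128392.
C₂ = 2.018·[1 − (6.29137·0.00176353 − 19.4332·0.128392)/(-13.1419)] = 2.018·0.810988 = 1.63657 mg/L.

1.637 mg/L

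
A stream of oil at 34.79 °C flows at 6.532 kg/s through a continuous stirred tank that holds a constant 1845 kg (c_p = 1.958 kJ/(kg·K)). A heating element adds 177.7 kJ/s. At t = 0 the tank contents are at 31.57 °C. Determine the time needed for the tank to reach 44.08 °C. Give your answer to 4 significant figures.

Energy balance: M c_p dT/dt = ṁ c_p (T_in − T) + 177.7.
τ = M/ṁ = 282.456 s; T_ss = T_in + Q̇/(ṁ c_p) = 48.6840 °C.
T(t) = T_ss + (T₀ − T_ss) e^(−t/τ). Set T = 44.08:
e^(−t/τ) = (44.08 − 48.6840)/(31.57 − 48.6840) = 0.269021
t = −282.456 · ln(0.269021) = 370.854 s.

370.9 s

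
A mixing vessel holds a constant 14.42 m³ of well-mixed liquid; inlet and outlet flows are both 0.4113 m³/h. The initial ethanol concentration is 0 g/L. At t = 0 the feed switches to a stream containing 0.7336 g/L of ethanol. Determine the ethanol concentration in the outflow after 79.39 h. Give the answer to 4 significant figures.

0.6574 g/L

Species balance on the tank: V dC/dt = Q(C_in − C).
Time constant τ = V/Q = 14.42/0.4113 = 35.0596 h.
Integrating: C(t) = C_in + (C₀ − C_in) e^(−t/τ).
C(79.39) = 0.7336 + (0 − 0.7336)·e^(−79.39/35.0596) = 0.7336 + (-0.733600)·0.103889 = 0.657387 g/L.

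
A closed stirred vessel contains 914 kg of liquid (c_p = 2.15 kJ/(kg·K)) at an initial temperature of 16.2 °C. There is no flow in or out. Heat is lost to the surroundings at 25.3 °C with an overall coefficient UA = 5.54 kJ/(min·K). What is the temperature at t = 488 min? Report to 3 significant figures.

Energy balance: M c_p dT/dt = −UA(T − T_amb).
dT/dt = (T_ss − T)/τ with T_ss = T_amb = 25.300 °C, τ = M c_p/UA = 914·2.15/5.54 = 354.71 min.
T approaches T_ss exponentially: T(t) = T_ss + (T₀ − T_ss) e^(−t/τ).
T(488) = 25.300 + (-9.1000)·0.25265 = 23.001 °C.

23.0 °C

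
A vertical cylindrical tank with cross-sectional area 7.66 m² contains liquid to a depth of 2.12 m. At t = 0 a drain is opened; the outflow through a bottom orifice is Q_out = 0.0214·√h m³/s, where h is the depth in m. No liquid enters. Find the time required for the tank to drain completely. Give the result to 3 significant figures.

1040 s

Mass balance (ρ constant): A dh/dt = −0.0214 √h.
Separate and integrate: 2(√h − √h₀) = −(0.0214/A) t.
Tank is empty when √h = 0: t_empty = 2A√h₀/0.0214.
t_empty = 2·7.66·√2.12/0.0214 = 15.320·1.4560/0.0214 = 1042.3 s.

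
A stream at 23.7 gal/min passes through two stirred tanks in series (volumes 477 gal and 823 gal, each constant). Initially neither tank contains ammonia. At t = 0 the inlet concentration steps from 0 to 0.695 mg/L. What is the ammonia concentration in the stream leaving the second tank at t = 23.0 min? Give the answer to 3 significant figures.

Species balance on tank i: dCᵢ/dt = (Cᵢ₋₁ − Cᵢ)/τᵢ with τᵢ = Vᵢ/Q.
τ₁ = 477/23.7 = 20.127 min; τ₂ = 823/23.7 = 34.726 min.
Tank 1: C₁ = C_in(1 − e^(−t/τ₁)). Tank 2 (τ₁ ≠ τ₂): C₂ = C_in[1 − (τ₁ e^(−t/τ₁) − τ₂ e^(−t/τ₂))/(τ₁ − τ₂)].
At t = 23.0: e^(−t/τ₁) = 0.31894, e^(−t/τ₂) = 0.51565.
C₂ = 0.695·[1 − (20.127·0.31894 − 34.726·0.51565)/(-14.599)] = 0.695·0.21316 = 0.14815 mg/L.

0.148 mg/L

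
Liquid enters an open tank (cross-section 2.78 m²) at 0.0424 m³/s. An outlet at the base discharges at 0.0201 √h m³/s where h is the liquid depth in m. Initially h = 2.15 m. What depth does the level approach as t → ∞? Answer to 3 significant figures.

Level balance: A dh/dt = 0.0424 − 0.0201 √h. Setting dh/dt = 0:
Q_in = 0.0201 √h_ss ⇒ √h_ss = 0.0424/0.0201 = 2.1095.
h_ss = 2.1095² = 4.4498 m. (Since h₀ = 2.15 m < h_ss, the level will rise toward this value.)

4.45 m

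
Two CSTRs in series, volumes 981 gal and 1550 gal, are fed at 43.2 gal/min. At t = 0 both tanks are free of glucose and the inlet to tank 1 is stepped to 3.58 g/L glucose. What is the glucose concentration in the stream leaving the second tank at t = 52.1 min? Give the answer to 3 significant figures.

1.92 g/L

Time constants: τᵢ = Vᵢ/Q for each well-mixed tank.
τ₁ = 981/43.2 = 22.708 min; τ₂ = 1550/43.2 = 35.880 min.
Solving the cascade with C₁(0)=C₂(0)=0 gives C₂(t) = C_in[1 − (τ₁ e^(−t/τ₁) − τ₂ e^(−t/τ₂))/(τ₁ − τ₂)].
At t = 52.1: e^(−t/τ₁) = 0.10083, e^(−t/τ₂) = 0.23408.
C₂ = 3.58·[1 − (22.708·0.10083 − 35.880·0.23408)/(-13.171)] = 3.58·0.53618 = 1.9195 g/L.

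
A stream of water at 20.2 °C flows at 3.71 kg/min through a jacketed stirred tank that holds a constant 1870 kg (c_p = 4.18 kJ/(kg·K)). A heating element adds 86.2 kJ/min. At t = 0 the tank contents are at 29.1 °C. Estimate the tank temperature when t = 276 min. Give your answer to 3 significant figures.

M c_p dT/dt = ṁ c_p (T_in − T) + Q̇.
Rearrange: dT/dt = (T_ss − T)/τ with τ = M/ṁ = 504.04 min and T_ss = T_in + Q̇/(ṁ c_p) = 25.758 °C.
Integrating: T(t) = T_ss + (T₀ − T_ss) e^(−t/τ).
T(276) = 25.758 + (3.3415)·e^(−276/504.04) = 25.758 + (3.3415)·0.57835 = 27.691 °C.

27.7 °C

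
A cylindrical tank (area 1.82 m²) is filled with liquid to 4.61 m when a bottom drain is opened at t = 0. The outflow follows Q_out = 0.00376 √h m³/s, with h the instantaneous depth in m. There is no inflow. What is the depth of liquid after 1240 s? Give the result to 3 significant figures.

0.750 m

With no inflow, A dh/dt = −0.00376 √h.
∫ h^(−1/2) dh = −(0.00376/A) ∫ dt, giving 2√h = 2√h₀ − (0.00376/A) t.
√h = √4.61 − 0.00376·1240/(2·1.82) = 2.1471 − 1.2809 = 0.86621.
h = 0.86621² = 0.75032 m.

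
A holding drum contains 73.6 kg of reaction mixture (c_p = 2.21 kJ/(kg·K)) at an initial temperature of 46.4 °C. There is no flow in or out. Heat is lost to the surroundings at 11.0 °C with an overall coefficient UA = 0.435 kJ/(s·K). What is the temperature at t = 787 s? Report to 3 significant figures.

15.3 °C

Energy balance: M c_p dT/dt = −UA(T − T_amb).
dT/dt = (T_ss − T)/τ with T_ss = T_amb = 11.000 °C, τ = M c_p/UA = 73.6·2.21/0.435 = 373.92 s.
Integrating: T(t) = T_ss + (T₀ − T_ss) e^(−t/τ).
T(787) = 11.000 + (35.400)·0.12188 = 15.315 °C.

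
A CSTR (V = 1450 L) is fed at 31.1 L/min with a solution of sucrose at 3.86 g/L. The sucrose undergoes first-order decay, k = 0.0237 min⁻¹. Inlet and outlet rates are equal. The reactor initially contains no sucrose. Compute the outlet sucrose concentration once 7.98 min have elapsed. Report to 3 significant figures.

V dC/dt = Q(C_in − C) − k V C.
dC/dt = (Q/V) C_in − (Q/V + k) C; effective rate a = Q/V + k = 0.021448 + 0.0237 = 0.045148 min⁻¹.
C_ss = Q C_in/(Q + kV) = 1.8337 g/L; C(t) = C_ss + (C₀ − C_ss) e^(−a t).
C(7.98) = 1.8337 + (-1.8337)·e^(−0.045148·7.98) = 1.8337 + (-1.8337)·0.69748 = 0.55475 g/L.

0.555 g/L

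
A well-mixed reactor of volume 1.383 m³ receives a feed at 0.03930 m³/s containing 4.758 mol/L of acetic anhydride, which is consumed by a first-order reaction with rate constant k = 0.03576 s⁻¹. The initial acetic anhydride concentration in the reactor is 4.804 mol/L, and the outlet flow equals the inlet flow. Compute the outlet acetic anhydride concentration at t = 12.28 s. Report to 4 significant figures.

V dC/dt = Q(C_in − C) − k V C.
This is linear with rate a = Q/V + k = 0.0641765 s⁻¹.
C_ss = Q C_in/(Q + kV) = 2.10678 mol/L; C(t) = C_ss + (C₀ − C_ss) e^(−a t).
C(12.28) = 2.10678 + (2.69722)·e^(−0.0641765·12.28) = 2.10678 + (2.69722)·0.454714 = 3.33324 mol/L.

3.333 mol/L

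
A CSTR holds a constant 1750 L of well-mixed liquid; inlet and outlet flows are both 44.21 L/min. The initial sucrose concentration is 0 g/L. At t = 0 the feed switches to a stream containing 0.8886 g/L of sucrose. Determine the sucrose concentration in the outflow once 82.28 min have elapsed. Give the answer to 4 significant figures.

0.7774 g/L

Unsteady species balance (constant V, well mixed): V dC/dt = Q(C_in − C).
Time constant τ = V/Q = 1750/44.21 = 39.5838 min.
Integrating: C(t) = C_in + (C₀ − C_in) e^(−t/τ).
C(82.28) = 0.8886 + (0 − 0.8886)·e^(−82.28/39.5838) = 0.8886 + (-0.888600)·0.125102 = 0.777435 g/L.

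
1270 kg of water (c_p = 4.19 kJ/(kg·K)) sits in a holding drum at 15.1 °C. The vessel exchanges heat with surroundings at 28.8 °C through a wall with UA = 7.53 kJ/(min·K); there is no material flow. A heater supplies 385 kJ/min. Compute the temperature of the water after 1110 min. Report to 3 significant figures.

Lumped-capacitance energy balance: M c_p dT/dt = UA(T_amb − T) + Q̇.
dT/dt = (T_ss − T)/τ with T_ss = T_amb + Q̇/UA = 28.8 + 385/7.53 = 79.929 °C, τ = M c_p/UA = 1270·4.19/7.53 = 706.68 min.
Integrating: T(t) = T_ss + (T₀ − T_ss) e^(−t/τ).
T(1110) = 79.929 + (-64.829)·0.20789 = 66.451 °C.

66.5 °C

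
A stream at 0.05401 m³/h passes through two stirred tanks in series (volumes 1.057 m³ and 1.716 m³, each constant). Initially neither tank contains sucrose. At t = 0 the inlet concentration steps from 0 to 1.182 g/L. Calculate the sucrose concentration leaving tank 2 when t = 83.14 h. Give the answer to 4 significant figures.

0.9843 g/L

Time constants: τᵢ = Vᵢ/Q for each well-mixed tank.
τ₁ = 1.057/0.05401 = 19.5704 h; τ₂ = 1.716/0.05401 = 31.7719 h.
Solving the cascade with C₁(0)=C₂(0)=0 gives C₂(t) = C_in[1 − (τ₁ e^(−t/τ₁) − τ₂ e^(−t/τ₂))/(τ₁ − τ₂)].
At t = 83.14: e^(−t/τ₁) = 0.0142893, e^(−t/τ₂) = 0.0730378.
C₂ = 1.182·[1 − (19.5704·0.0142893 − 31.7719·0.0730378)/(-12.2014)] = 1.182·0.832733 = 0.984290 g/L.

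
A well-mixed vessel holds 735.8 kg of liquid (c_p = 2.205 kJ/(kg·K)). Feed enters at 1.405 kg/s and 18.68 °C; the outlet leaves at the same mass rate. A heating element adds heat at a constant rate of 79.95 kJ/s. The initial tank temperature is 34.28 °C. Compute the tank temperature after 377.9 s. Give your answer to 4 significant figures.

39.53 °C

M c_p dT/dt = ṁ c_p (T_in − T) + Q̇.
τ = M/ṁ = 523.701 s; T_ss = T_in + Q̇/(ṁ c_p) = 18.68 + 79.95/(1.405·2.205) = 44.4868 °C.
Solution: T(t) = T_ss + (T₀ − T_ss) e^(−t/τ).
T(377.9) = 44.4868 + (-10.2068)·e^(−377.9/523.701) = 44.4868 + (-10.2068)·0.485977 = 39.5265 °C.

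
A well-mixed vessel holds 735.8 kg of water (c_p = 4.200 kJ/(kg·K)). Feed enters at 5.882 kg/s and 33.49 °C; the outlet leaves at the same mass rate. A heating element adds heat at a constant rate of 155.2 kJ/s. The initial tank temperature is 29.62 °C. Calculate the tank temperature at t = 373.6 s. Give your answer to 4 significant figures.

39.26 °C

M c_p dT/dt = ṁ c_p (T_in − T) + Q̇.
Rearrange: dT/dt = (T_ss − T)/τ with τ = M/ṁ = 125.094 s and T_ss = T_in + Q̇/(ṁ c_p) = 39.7723 °C.
Integrating: T(t) = T_ss + (T₀ − T_ss) e^(−t/τ).
T(373.6) = 39.7723 + (-10.1523)·e^(−373.6/125.094) = 39.7723 + (-10.1523)·0.0504604 = 39.2600 °C.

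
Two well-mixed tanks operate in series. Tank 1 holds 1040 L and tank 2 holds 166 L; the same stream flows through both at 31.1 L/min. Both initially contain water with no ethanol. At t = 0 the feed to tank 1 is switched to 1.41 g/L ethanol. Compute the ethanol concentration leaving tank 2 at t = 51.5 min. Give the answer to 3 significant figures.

Species balance on tank i: dCᵢ/dt = (Cᵢ₋₁ − Cᵢ)/τᵢ with τᵢ = Vᵢ/Q.
τ₁ = 1040/31.1 = 33.441 min; τ₂ = 166/31.1 = 5.3376 min.
Tank 1: C₁ = C_in(1 − e^(−t/τ₁)). Tank 2 (τ₁ ≠ τ₂): C₂ = C_in[1 − (τ₁ e^(−t/τ₁) − τ₂ e^(−t/τ₂))/(τ₁ − τ₂)].
At t = 51.5: e^(−t/τ₁) = 0.21437, e^(−t/τ₂) = 6.4523e-05.
C₂ = 1.41·[1 − (33.441·0.21437 − 5.3376·6.4523e-05)/(28.103)] = 1.41·0.74493 = 1.0503 g/L.

1.05 g/L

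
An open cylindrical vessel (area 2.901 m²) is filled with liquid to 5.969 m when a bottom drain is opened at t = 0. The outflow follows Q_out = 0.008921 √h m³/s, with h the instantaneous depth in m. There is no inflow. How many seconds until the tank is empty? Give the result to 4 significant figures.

1589 s

A dh/dt = −Q_out = −0.008921 √h.
∫ h^(−1/2) dh = −(0.008921/A) ∫ dt, giving 2√h = 2√h₀ − (0.008921/A) t.
Tank is empty when √h = 0: t_empty = 2A√h₀/0.008921.
t_empty = 2·2.901·√5.969/0.008921 = 5.80200·2.44315/0.008921 = 1588.97 s.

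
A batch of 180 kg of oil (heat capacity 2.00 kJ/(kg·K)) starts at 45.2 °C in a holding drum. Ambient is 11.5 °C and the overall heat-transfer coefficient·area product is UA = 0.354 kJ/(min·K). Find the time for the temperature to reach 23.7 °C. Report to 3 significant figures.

1030 min

Lumped-capacitance energy balance: M c_p dT/dt = UA(T_amb − T).
τ = M c_p/UA = 1016.9 min; T_ss = T_amb = 11.500 °C.
T(t) = T_ss + (T₀ − T_ss)e^(−t/τ); set T = 23.7:
t = −τ ln[(T − T_ss)/(T₀ − T_ss)] = −1016.9 · ln(0.36202) = 1033.3 min.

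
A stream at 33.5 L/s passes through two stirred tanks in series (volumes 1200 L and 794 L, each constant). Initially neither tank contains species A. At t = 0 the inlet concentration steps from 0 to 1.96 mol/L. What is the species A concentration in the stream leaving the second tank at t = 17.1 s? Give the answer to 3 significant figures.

Species balance on tank i: dCᵢ/dt = (Cᵢ₋₁ − Cᵢ)/τᵢ with τᵢ = Vᵢ/Q.
τ₁ = 1200/33.5 = 35.821 s; τ₂ = 794/33.5 = 23.701 s.
Tank 1: C₁ = C_in(1 − e^(−t/τ₁)). Tank 2 (τ₁ ≠ τ₂): C₂ = C_in[1 − (τ₁ e^(−t/τ₁) − τ₂ e^(−t/τ₂))/(τ₁ − τ₂)].
At t = 17.1: e^(−t/τ₁) = 0.62041, e^(−t/τ₂) = 0.48604.
C₂ = 1.96·[1 − (35.821·0.62041 − 23.701·0.48604)/(12.119)] = 1.96·0.11680 = 0.22893 mol/L.

0.229 mol/L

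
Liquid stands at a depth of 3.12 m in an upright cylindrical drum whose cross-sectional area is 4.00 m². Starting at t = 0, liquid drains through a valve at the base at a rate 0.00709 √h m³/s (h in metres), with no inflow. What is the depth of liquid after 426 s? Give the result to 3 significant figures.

With no inflow, A dh/dt = −0.00709 √h.
Separate and integrate: 2(√h − √h₀) = −(0.00709/A) t.
√h = √3.12 − 0.00709·426/(2·4.00) = 1.7664 − 0.37754 = 1.3888.
h = 1.3888² = 1.9288 m.

1.93 m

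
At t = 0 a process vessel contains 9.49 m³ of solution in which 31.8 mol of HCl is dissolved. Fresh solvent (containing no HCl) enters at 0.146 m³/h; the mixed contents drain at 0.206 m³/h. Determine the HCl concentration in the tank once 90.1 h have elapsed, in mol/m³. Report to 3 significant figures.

Total volume: dV/dt = Q_in − Q_out = -0.060000 m³/h, so V(t) = 9.49 − 0.060000 t and V(90.1) = 4.0840 m³.
Species balance (pure solvent in): dm/dt = −Q_out · m/V(t).
Separate: dm/m = −Q_out dt/V(t) ⇒ ln(m/m₀) = −(Q_out/(Q_in−Q_out)) ln(V/V₀).
m = m₀ (V₀/V)^(Q_out/(Q_in−Q_out)) = 31.8 × (9.49/4.0840)^(-3.4333) = 1.7588 mol.
C = m/V = 1.7588/4.0840 = 0.43065 mol/m³.

0.431 mol/m³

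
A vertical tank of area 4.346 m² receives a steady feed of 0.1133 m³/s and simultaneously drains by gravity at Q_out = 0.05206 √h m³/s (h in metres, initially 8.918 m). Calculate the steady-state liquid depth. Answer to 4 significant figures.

Unsteady balance on liquid volume: A dh/dt = Q_in − 0.05206 √h. At steady state dh/dt = 0:
Q_in = 0.05206 √h_ss ⇒ √h_ss = 0.1133/0.05206 = 2.17633.
h_ss = 2.17633² = 4.73643 m. (Since h₀ = 8.918 m > h_ss, the level will fall toward this value.)

4.736 m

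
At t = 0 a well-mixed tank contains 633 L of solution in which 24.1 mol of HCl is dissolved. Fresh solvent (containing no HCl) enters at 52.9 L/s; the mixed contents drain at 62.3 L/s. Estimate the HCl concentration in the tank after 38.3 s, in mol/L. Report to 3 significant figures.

0.000335 mol/L

Let m(t) be the amount of HCl. Volume: V(t) = V₀ + (Q_in − Q_out) t = 633 − 9.4000 t; V(38.3) = 272.98 L.
Solute balance: dm/dt = 0 − Q_out C = −Q_out m/V(t).
dm/m = −Q_out dt/(V₀ − 9.4000 t); integrating gives ln(m/m₀) = −(Q_out/(Q_in−Q_out)) ln(V/V₀).
m = m₀ (V₀/V)^(Q_out/(Q_in−Q_out)) = 24.1 × (633/272.98)^(-6.6277) = 0.091435 mol.
C = m/V = 0.091435/272.98 = 0.00033495 mol/L.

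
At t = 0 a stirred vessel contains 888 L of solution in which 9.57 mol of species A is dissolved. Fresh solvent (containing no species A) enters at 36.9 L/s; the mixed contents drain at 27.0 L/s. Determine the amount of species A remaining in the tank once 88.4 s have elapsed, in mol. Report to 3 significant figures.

Total volume: dV/dt = Q_in − Q_out = 9.9000 L/s, so V(t) = 888 + 9.9000 t and V(88.4) = 1763.2 L.
Solute balance: dm/dt = 0 − Q_out C = −Q_out m/V(t).
Separate: dm/m = −Q_out dt/V(t) ⇒ ln(m/m₀) = −(Q_out/(Q_in−Q_out)) ln(V/V₀).
m = m₀ (V₀/V)^(Q_out/(Q_in−Q_out)) = 9.57 × (888/1763.2)^(2.7273) = 1.4741 mol.

1.47 mol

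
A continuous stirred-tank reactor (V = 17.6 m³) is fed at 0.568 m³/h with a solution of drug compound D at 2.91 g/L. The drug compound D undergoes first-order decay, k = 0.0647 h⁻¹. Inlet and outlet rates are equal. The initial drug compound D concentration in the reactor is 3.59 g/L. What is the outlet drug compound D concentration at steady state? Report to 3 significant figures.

Species balance: V dC/dt = Q C_in − Q C − k V C.
At steady state: 0 = Q C_in − (Q + kV) C_ss, so C_ss = Q C_in/(Q + kV).
C_ss = 0.568·2.91/(0.568 + 0.0647·17.6) = 1.6529/1.7067 = 0.96845 g/L.

0.968 g/L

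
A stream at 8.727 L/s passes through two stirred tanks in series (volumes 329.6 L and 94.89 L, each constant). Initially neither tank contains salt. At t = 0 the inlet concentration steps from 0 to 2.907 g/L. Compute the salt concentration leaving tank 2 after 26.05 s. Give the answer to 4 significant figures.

0.9660 g/L

Each tank obeys Vᵢ dCᵢ/dt = Q(Cᵢ₋₁ − Cᵢ), so τᵢ = Vᵢ/Q.
τ₁ = 329.6/8.727 = 37.7678 s; τ₂ = 94.89/8.727 = 10.8732 s.
Tank 1: C₁ = C_in(1 − e^(−t/τ₁)). Tank 2 (τ₁ ≠ τ₂): C₂ = C_in[1 − (τ₁ e^(−t/τ₁) − τ₂ e^(−t/τ₂))/(τ₁ − τ₂)].
At t = 26.05: e^(−t/τ₁) = 0.501706, e^(−t/τ₂) = 0.0910989.
C₂ = 2.907·[1 − (37.7678·0.501706 − 10.8732·0.0910989)/(26.8947)] = 2.907·0.332291 = 0.965969 g/L.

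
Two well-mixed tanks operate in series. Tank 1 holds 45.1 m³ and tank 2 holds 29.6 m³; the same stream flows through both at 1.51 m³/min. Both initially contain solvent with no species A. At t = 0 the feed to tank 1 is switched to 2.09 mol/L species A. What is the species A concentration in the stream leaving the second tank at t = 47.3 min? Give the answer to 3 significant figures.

1.20 mol/L

Species balance on tank i: dCᵢ/dt = (Cᵢ₋₁ − Cᵢ)/τᵢ with τᵢ = Vᵢ/Q.
τ₁ = 45.1/1.51 = 29.868 min; τ₂ = 29.6/1.51 = 19.603 min.
Solving the cascade with C₁(0)=C₂(0)=0 gives C₂(t) = C_in[1 − (τ₁ e^(−t/τ₁) − τ₂ e^(−t/τ₂))/(τ₁ − τ₂)].
At t = 47.3: e^(−t/τ₁) = 0.20522, e^(−t/τ₂) = 0.089552.
C₂ = 2.09·[1 − (29.868·0.20522 − 19.603·0.089552)/(10.265)] = 2.09·0.57388 = 1.1994 mol/L.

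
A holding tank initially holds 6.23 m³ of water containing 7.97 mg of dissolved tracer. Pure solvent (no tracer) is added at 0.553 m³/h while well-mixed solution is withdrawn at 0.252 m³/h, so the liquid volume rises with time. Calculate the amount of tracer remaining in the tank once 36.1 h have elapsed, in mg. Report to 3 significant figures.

Total volume: dV/dt = Q_in − Q_out = 0.30100 m³/h, so V(t) = 6.23 + 0.30100 t and V(36.1) = 17.096 m³.
Solute balance: dm/dt = 0 − Q_out C = −Q_out m/V(t).
Separate: dm/m = −Q_out dt/V(t) ⇒ ln(m/m₀) = −(Q_out/(Q_in−Q_out)) ln(V/V₀).
m = m₀ (V₀/V)^(Q_out/(Q_in−Q_out)) = 7.97 × (6.23/17.096)^(0.83721) = 3.4231 mg.

3.42 mg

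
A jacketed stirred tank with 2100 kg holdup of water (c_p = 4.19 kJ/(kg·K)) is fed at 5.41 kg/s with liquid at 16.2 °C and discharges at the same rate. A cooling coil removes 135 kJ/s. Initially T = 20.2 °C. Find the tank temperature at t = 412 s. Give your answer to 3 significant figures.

13.7 °C

Unsteady energy balance on the tank contents: M c_p dT/dt = ṁ c_p (T_in − T) − 135.
τ = M/ṁ = 388.17 s; T_ss = T_in − Q̇/(ṁ c_p) = 16.2 − 135/(5.41·4.19) = 10.244 °C.
Integrating: T(t) = T_ss + (T₀ − T_ss) e^(−t/τ).
T(412) = 10.244 + (9.9556)·e^(−412/388.17) = 10.244 + (9.9556)·0.34597 = 13.689 °C.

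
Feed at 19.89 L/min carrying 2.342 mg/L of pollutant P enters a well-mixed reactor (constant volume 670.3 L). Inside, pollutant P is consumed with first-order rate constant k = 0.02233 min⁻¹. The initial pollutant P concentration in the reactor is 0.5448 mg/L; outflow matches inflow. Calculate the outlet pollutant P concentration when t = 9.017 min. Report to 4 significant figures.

Species balance: V dC/dt = Q C_in − Q C − k V C.
dC/dt = (Q/V) C_in − (Q/V + k) C; effective rate a = Q/V + k = 0.0296733 + 0.02233 = 0.0520033 min⁻¹.
C_ss = Q C_in/(Q + kV) = 1.33635 mg/L; C(t) = C_ss + (C₀ − C_ss) e^(−a t).
C(9.017) = 1.33635 + (-0.791555)·e^(−0.0520033·9.017) = 1.33635 + (-0.791555)·0.625682 = 0.841093 mg/L.

0.8411 mg/L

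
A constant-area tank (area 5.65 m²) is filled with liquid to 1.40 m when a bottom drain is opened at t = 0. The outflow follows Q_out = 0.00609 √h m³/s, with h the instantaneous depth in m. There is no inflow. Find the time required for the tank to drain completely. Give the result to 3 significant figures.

2200 s

With no inflow, A dh/dt = −0.00609 √h.
∫ h^(−1/2) dh = −(0.00609/A) ∫ dt, giving 2√h = 2√h₀ − (0.00609/A) t.
Tank is empty when √h = 0: t_empty = 2A√h₀/0.00609.
t_empty = 2·5.65·√1.40/0.00609 = 11.300·1.1832/0.00609 = 2195.5 s.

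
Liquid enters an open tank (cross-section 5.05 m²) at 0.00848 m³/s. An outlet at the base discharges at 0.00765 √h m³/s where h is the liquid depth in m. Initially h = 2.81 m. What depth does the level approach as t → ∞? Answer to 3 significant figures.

1.23 m

Level balance: A dh/dt = 0.00848 − 0.00765 √h. Setting dh/dt = 0:
Q_in = 0.00765 √h_ss ⇒ √h_ss = 0.00848/0.00765 = 1.1085.
h_ss = 1.1085² = 1.2288 m. (Since h₀ = 2.81 m > h_ss, the level will fall toward this value.)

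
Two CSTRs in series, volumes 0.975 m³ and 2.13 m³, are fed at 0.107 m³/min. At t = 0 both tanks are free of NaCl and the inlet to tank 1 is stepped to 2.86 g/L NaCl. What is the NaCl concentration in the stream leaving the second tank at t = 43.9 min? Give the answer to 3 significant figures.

Each tank obeys Vᵢ dCᵢ/dt = Q(Cᵢ₋₁ − Cᵢ), so τᵢ = Vᵢ/Q.
τ₁ = 0.975/0.107 = 9.1121 min; τ₂ = 2.13/0.107 = 19.907 min.
Tank 1: C₁ = C_in(1 − e^(−t/τ₁)). Tank 2 (τ₁ ≠ τ₂): C₂ = C_in[1 − (τ₁ e^(−t/τ₁) − τ₂ e^(−t/τ₂))/(τ₁ − τ₂)].
At t = 43.9: e^(−t/τ₁) = 0.0080850, e^(−t/τ₂) = 0.11022.
C₂ = 2.86·[1 − (9.1121·0.0080850 − 19.907·0.11022)/(-10.794)] = 2.86·0.80357 = 2.2982 g/L.

2.30 g/L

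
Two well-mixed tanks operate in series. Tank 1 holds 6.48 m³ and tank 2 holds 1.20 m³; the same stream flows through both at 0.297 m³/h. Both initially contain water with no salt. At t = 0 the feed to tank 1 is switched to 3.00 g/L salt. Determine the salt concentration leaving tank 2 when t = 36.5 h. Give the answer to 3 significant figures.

2.31 g/L

Species balance on tank i: dCᵢ/dt = (Cᵢ₋₁ − Cᵢ)/τᵢ with τᵢ = Vᵢ/Q.
τ₁ = 6.48/0.297 = 21.818 h; τ₂ = 1.20/0.297 = 4.0404 h.
Tank 1: C₁ = C_in(1 − e^(−t/τ₁)). Tank 2 (τ₁ ≠ τ₂): C₂ = C_in[1 − (τ₁ e^(−t/τ₁) − τ₂ e^(−t/τ₂))/(τ₁ − τ₂)].
At t = 36.5: e^(−t/τ₁) = 0.18770, e^(−t/τ₂) = 0.00011931.
C₂ = 3.00·[1 − (21.818·0.18770 − 4.0404·0.00011931)/(17.778)] = 3.00·0.76967 = 2.3090 g/L.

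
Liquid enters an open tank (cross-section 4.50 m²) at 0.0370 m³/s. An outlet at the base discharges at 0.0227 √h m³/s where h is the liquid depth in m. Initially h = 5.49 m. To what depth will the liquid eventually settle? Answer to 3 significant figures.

A dh/dt = Q_in − 0.0227 √h. Steady state requires inflow = outflow:
Q_in = 0.0227 √h_ss ⇒ √h_ss = 0.0370/0.0227 = 1.6300.
h_ss = 1.6300² = 2.6568 m. (Since h₀ = 5.49 m > h_ss, the level will fall toward this value.)

2.66 m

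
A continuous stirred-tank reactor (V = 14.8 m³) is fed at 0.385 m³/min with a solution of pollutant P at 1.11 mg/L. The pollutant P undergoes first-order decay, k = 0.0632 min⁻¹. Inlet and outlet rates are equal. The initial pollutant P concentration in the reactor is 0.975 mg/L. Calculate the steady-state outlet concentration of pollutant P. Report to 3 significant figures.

Accumulation = in − out − consumed: V dC/dt = Q C_in − Q C − k V C.
Steady state (dC/dt = 0): C_ss = Q C_in/(Q + kV) = C_in/(1 + kV/Q).
C_ss = 0.385·1.11/(0.385 + 0.0632·14.8) = 0.42735/1.3204 = 0.32366 mg/L.

0.324 mg/L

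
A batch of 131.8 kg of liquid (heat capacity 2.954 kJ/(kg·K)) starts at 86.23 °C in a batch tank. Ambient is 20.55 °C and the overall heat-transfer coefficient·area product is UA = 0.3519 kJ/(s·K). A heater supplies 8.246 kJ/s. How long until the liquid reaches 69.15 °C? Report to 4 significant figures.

Energy balance: M c_p dT/dt = −UA(T − T_amb) + Q̇.
τ = M c_p/UA = 1106.39 s; T_ss = T_amb + Q̇/UA = 20.55 + 8.246/0.3519 = 43.9828 °C.
T(t) = T_ss + (T₀ − T_ss)e^(−t/τ); set T = 69.15:
t = −τ ln[(T − T_ss)/(T₀ − T_ss)] = −1106.39 · ln(0.595713) = 573.104 s.

573.1 s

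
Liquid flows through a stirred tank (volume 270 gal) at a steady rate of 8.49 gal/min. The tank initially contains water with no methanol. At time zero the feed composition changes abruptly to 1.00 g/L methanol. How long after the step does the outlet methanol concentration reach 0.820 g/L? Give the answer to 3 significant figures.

54.5 min

Accumulation = in − out for the solute gives V dC/dt = Q(C_in − C), so τ = V/Q = 31.802 min.
C(t) = C_in + (C₀ − C_in) e^(−t/τ). Set C = 0.820 and solve for t:
e^(−t/τ) = (C − C_in)/(C₀ − C_in) = (0.820 − 1.00)/(0 − 1.00) = 0.18000
t = −τ ln(…) = 31.802 × 1.7148 = 54.534 min.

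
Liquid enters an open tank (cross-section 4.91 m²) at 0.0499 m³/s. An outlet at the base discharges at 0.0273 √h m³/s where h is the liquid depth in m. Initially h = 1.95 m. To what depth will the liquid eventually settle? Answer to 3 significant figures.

A dh/dt = Q_in − 0.0273 √h. Steady state requires inflow = outflow:
Q_in = 0.0273 √h_ss ⇒ √h_ss = 0.0499/0.0273 = 1.8278.
h_ss = 1.8278² = 3.3410 m. (Since h₀ = 1.95 m < h_ss, the level will rise toward this value.)

3.34 m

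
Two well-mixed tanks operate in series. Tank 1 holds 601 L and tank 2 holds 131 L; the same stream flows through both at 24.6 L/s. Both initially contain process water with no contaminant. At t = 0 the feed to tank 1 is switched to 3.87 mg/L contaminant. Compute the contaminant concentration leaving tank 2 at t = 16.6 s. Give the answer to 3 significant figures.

1.41 mg/L

Time constants: τᵢ = Vᵢ/Q for each well-mixed tank.
τ₁ = 601/24.6 = 24.431 s; τ₂ = 131/24.6 = 5.3252 s.
Solving the cascade with C₁(0)=C₂(0)=0 gives C₂(t) = C_in[1 − (τ₁ e^(−t/τ₁) − τ₂ e^(−t/τ₂))/(τ₁ − τ₂)].
At t = 16.6: e^(−t/τ₁) = 0.50689, e^(−t/τ₂) = 0.044279.
C₂ = 3.87·[1 − (24.431·0.50689 − 5.3252·0.044279)/(19.106)] = 3.87·0.36417 = 1.4094 mg/L.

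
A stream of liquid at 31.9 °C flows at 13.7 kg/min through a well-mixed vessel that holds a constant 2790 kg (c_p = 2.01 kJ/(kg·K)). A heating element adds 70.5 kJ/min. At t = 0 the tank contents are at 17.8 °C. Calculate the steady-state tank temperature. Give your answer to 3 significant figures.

M c_p dT/dt = ṁ c_p (T_in − T) + Q̇.
At steady state dT/dt = 0 ⇒ T_ss = T_in + Q̇/(ṁ c_p) = 31.9 + 70.5/(13.7·2.01) = 34.460 °C.

34.5 °C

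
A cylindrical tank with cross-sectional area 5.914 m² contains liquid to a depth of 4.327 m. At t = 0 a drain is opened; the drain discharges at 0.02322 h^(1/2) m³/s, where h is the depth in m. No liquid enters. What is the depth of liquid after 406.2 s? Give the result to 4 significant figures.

1.645 m

A dh/dt = −Q_out = −0.02322 √h.
Separate and integrate: 2(√h − √h₀) = −(0.02322/A) t.
√h = √4.327 − 0.02322·406.2/(2·5.914) = 2.08014 − 0.797427 = 1.28272.
h = 1.28272² = 1.64536 m.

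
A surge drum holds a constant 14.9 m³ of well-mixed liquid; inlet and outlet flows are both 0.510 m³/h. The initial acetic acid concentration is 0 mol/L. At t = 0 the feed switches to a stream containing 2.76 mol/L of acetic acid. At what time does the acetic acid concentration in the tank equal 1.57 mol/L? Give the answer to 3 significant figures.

24.6 h

Mass balance on the solute (V constant): V dC/dt = Q(C_in − C), so τ = V/Q = 29.216 h.
C(t) = C_in + (C₀ − C_in) e^(−t/τ). Set C = 1.57 and solve for t:
e^(−t/τ) = (C − C_in)/(C₀ − C_in) = (1.57 − 2.76)/(0 − 2.76) = 0.43116
t = −τ ln(…) = 29.216 × 0.84128 = 24.578 h.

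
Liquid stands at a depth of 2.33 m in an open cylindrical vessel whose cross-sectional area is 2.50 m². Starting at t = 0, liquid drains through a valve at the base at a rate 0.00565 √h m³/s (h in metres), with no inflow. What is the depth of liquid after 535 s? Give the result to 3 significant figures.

Volume balance on the tank: A dh/dt = −0.00565 √h.
Separate and integrate: 2(√h − √h₀) = −(0.00565/A) t.
√h = √2.33 − 0.00565·535/(2·2.50) = 1.5264 − 0.60455 = 0.92188.
h = 0.92188² = 0.84987 m.

0.850 m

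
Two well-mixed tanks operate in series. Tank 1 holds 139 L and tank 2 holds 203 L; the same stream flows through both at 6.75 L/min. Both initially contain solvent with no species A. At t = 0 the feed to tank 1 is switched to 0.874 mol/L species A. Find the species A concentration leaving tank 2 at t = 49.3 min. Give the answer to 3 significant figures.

Species balance on tank i: dCᵢ/dt = (Cᵢ₋₁ − Cᵢ)/τᵢ with τᵢ = Vᵢ/Q.
τ₁ = 139/6.75 = 20.593 min; τ₂ = 203/6.75 = 30.074 min.
Tank 1: C₁ = C_in(1 − e^(−t/τ₁)). Tank 2 (τ₁ ≠ τ₂): C₂ = C_in[1 − (τ₁ e^(−t/τ₁) − τ₂ e^(−t/τ₂))/(τ₁ − τ₂)].
At t = 49.3: e^(−t/τ₁) = 0.091258, e^(−t/τ₂) = 0.19412.
C₂ = 0.874·[1 − (20.593·0.091258 − 30.074·0.19412)/(-9.4815)] = 0.874·0.58248 = 0.50909 mol/L.

0.509 mol/L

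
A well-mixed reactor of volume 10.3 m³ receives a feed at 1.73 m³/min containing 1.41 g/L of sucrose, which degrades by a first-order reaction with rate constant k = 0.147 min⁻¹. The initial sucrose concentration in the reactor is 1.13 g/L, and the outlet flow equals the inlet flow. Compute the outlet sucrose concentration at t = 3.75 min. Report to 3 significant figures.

0.868 g/L

Accumulation = in − out − consumed: V dC/dt = Q C_in − Q C − k V C.
This is linear with rate a = Q/V + k = 0.31496 min⁻¹.
C_ss = Q C_in/(Q + kV) = 0.75192 g/L; C(t) = C_ss + (C₀ − C_ss) e^(−a t).
C(3.75) = 0.75192 + (0.37808)·e^(−0.31496·3.75) = 0.75192 + (0.37808)·0.30694 = 0.86797 g/L.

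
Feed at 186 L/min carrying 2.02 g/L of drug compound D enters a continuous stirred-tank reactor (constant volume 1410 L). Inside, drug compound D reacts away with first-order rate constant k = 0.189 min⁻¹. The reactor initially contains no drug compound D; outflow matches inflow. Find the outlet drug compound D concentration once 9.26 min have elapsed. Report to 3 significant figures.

Species balance: V dC/dt = Q C_in − Q C − k V C.
This is linear with rate a = Q/V + k = 0.32091 min⁻¹.
C_ss = Q C_in/(Q + kV) = 0.83034 g/L; C(t) = C_ss + (C₀ − C_ss) e^(−a t).
C(9.26) = 0.83034 + (-0.83034)·e^(−0.32091·9.26) = 0.83034 + (-0.83034)·0.051218 = 0.78781 g/L.

0.788 g/L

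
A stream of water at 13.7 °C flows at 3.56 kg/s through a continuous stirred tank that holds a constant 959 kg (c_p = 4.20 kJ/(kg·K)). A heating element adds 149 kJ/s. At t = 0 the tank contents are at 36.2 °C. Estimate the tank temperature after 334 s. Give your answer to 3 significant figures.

27.3 °C

M c_p dT/dt = ṁ c_p (T_in − T) + Q̇.
Rearrange: dT/dt = (T_ss − T)/τ with τ = M/ṁ = 269.38 s and T_ss = T_in + Q̇/(ṁ c_p) = 23.665 °C.
This is linear first-order; T(t) = T_ss + (T₀ − T_ss) e^(−t/τ).
T(334) = 23.665 + (12.535)·e^(−334/269.38) = 23.665 + (12.535)·0.28942 = 27.293 °C.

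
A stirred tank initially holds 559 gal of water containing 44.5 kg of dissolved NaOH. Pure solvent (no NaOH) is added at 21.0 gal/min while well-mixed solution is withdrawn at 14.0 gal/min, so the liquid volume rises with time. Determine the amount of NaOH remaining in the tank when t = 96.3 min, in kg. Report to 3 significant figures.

Let m(t) be the amount of NaOH. Volume: V(t) = V₀ + (Q_in − Q_out) t = 559 + 7.0000 t; V(96.3) = 1233.1 gal.
Species balance (pure solvent in): dm/dt = −Q_out · m/V(t).
dm/m = −Q_out dt/(V₀ + 7.0000 t); integrating gives ln(m/m₀) = −(Q_out/(Q_in−Q_out)) ln(V/V₀).
m = m₀ (V₀/V)^(Q_out/(Q_in−Q_out)) = 44.5 × (559/1233.1)^(2.0000) = 9.1451 kg.

9.15 kg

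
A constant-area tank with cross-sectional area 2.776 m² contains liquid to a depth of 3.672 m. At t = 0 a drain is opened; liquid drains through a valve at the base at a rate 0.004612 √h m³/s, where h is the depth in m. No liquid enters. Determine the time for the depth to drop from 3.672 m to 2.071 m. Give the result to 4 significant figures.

574.4 s

Volume balance on the tank: A dh/dt = −0.004612 √h.
This is separable: 2 d(√h)/dt = −0.004612/A, so √h = √h₀ − (0.004612/(2A)) t.
t = 2A(√h₀ − √h)/0.004612 = 2·2.776·(√3.672 − √2.071)/0.004612
  = 5.55200 × (1.91625 − 1.43910) / 0.004612 = 574.400 s.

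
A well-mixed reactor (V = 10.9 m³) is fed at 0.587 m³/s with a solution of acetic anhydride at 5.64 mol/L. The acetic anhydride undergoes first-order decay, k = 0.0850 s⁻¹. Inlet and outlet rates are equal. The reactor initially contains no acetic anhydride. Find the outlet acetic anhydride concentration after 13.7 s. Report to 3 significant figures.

V dC/dt = Q(C_in − C) − k V C.
dC/dt = (Q/V) C_in − (Q/V + k) C; effective rate a = Q/V + k = 0.053853 + 0.0850 = 0.13885 s⁻¹.
C_ss = Q C_in/(Q + kV) = 2.1874 mol/L; C(t) = C_ss + (C₀ − C_ss) e^(−a t).
C(13.7) = 2.1874 + (-2.1874)·e^(−0.13885·13.7) = 2.1874 + (-2.1874)·0.14923 = 1.8610 mol/L.

1.86 mol/L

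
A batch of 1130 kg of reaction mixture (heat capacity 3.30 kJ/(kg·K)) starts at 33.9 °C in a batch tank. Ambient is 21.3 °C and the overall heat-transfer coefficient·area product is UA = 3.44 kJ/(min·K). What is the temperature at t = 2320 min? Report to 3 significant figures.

22.8 °C

Unsteady energy balance on the tank contents: M c_p dT/dt = −UA(T − T_amb).
dT/dt = (T_ss − T)/τ with T_ss = T_amb = 21.300 °C, τ = M c_p/UA = 1130·3.30/3.44 = 1084.0 min.
Integrating: T(t) = T_ss + (T₀ − T_ss) e^(−t/τ).
T(2320) = 21.300 + (12.600)·0.11763 = 22.782 °C.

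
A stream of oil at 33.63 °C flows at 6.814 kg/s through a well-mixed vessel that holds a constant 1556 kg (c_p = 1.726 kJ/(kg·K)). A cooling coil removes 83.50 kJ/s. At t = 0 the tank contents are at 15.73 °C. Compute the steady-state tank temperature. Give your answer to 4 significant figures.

Energy balance: M c_p dT/dt = ṁ c_p (T_in − T) − 83.50.
At steady state dT/dt = 0 ⇒ T_ss = T_in − Q̇/(ṁ c_p) = 33.63 − 83.50/(6.814·1.726) = 26.5302 °C.

26.53 °C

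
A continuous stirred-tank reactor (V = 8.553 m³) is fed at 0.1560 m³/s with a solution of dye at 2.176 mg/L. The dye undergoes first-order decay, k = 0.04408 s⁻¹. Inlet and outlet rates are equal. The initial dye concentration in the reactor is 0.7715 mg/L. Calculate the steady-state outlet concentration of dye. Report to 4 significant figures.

Accumulation = in − out − consumed: V dC/dt = Q C_in − Q C − k V C.
Steady state (dC/dt = 0): C_ss = Q C_in/(Q + kV) = C_in/(1 + kV/Q).
C_ss = 0.1560·2.176/(0.1560 + 0.04408·8.553) = 0.339456/0.533016 = 0.636859 mg/L.

0.6369 mg/L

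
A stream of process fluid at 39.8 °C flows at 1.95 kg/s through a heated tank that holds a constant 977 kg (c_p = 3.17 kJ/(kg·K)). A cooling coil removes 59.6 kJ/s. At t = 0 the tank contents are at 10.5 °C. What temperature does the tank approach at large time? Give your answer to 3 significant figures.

30.2 °C

Heat balance on the well-mixed liquid: M c_p dT/dt = ṁ c_p (T_in − T) − 59.6.
At steady state dT/dt = 0 ⇒ T_ss = T_in − Q̇/(ṁ c_p) = 39.8 − 59.6/(1.95·3.17) = 30.158 °C.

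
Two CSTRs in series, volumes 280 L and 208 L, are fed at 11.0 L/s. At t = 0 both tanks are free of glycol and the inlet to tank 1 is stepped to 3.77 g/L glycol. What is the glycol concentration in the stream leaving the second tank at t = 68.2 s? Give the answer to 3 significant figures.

Each tank obeys Vᵢ dCᵢ/dt = Q(Cᵢ₋₁ − Cᵢ), so τᵢ = Vᵢ/Q.
τ₁ = 280/11.0 = 25.455 s; τ₂ = 208/11.0 = 18.909 s.
Tank 1: C₁ = C_in(1 − e^(−t/τ₁)). Tank 2 (τ₁ ≠ τ₂): C₂ = C_in[1 − (τ₁ e^(−t/τ₁) − τ₂ e^(−t/τ₂))/(τ₁ − τ₂)].
At t = 68.2: e^(−t/τ₁) = 0.068612, e^(−t/τ₂) = 0.027140.
C₂ = 3.77·[1 − (25.455·0.068612 − 18.909·0.027140)/(6.5455)] = 3.77·0.81158 = 3.0597 g/L.

3.06 g/L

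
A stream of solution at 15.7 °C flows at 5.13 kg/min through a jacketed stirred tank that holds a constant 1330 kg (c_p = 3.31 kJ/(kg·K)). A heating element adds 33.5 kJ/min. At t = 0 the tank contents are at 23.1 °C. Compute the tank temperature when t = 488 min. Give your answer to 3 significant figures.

18.5 °C

M c_p dT/dt = ṁ c_p (T_in − T) + Q̇.
τ = M/ṁ = 259.26 min; T_ss = T_in + Q̇/(ṁ c_p) = 15.7 + 33.5/(5.13·3.31) = 17.673 °C.
Solution: T(t) = T_ss + (T₀ − T_ss) e^(−t/τ).
T(488) = 17.673 + (5.4271)·e^(−488/259.26) = 17.673 + (5.4271)·0.15224 = 18.499 °C.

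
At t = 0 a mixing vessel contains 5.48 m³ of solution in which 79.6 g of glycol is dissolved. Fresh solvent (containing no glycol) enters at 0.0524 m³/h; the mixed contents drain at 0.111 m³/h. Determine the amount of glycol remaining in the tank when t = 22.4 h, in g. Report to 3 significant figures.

Let m(t) be the amount of glycol. Volume: V(t) = V₀ + (Q_in − Q_out) t = 5.48 − 0.058600 t; V(22.4) = 4.1674 m³.
No glycol enters, so dm/dt = −Q_out · (m/V).
dm/m = −Q_out dt/(V₀ − 0.058600 t); integrating gives ln(m/m₀) = −(Q_out/(Q_in−Q_out)) ln(V/V₀).
m = m₀ (V₀/V)^(Q_out/(Q_in−Q_out)) = 79.6 × (5.48/4.1674)^(-1.8942) = 47.387 g.

47.4 g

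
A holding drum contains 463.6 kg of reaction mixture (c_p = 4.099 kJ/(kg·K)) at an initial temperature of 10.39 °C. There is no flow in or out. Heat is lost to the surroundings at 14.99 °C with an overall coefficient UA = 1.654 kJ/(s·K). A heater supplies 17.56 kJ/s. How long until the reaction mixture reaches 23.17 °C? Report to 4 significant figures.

2105 s

Lumped-capacitance energy balance: M c_p dT/dt = UA(T_amb − T) + Q̇.
τ = M c_p/UA = 1148.91 s; T_ss = T_amb + Q̇/UA = 14.99 + 17.56/1.654 = 25.6067 °C.
T(t) = T_ss + (T₀ − T_ss)e^(−t/τ); set T = 23.17:
t = −τ ln[(T − T_ss)/(T₀ − T_ss)] = −1148.91 · ln(0.160133) = 2104.52 s.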